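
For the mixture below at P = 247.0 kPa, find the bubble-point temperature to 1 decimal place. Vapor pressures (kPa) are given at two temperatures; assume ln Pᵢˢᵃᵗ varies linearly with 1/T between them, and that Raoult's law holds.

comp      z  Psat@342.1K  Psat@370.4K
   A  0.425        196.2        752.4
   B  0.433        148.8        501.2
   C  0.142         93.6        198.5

Bubble-point temperature: ΣzᵢPᵢˢᵃᵗ(T) = P. Interpolate ln Pᵢˢᵃᵗ = aᵢ + bᵢ/T.
  T = 342.1 K: ΣzᵢPᵢˢᵃᵗ = 161.11 kPa
  T = 370.4 K: ΣzᵢPᵢˢᵃᵗ = 564.98 kPa
  T = 356.2 K: ΣzᵢPᵢˢᵃᵗ = 307.81 kPa
  T = 349.1 K: ΣzᵢPᵢˢᵃᵗ = 223.46 kPa
  T = 352.6 K: ΣzᵢPᵢˢᵃᵗ = 262.05 kPa
  T = 350.9 K: ΣzᵢPᵢˢᵃᵗ = 242.62 kPa
Interpolating between 350.9 K and 352.6 K gives T ≈ 351.3 K.

T = 351.3 K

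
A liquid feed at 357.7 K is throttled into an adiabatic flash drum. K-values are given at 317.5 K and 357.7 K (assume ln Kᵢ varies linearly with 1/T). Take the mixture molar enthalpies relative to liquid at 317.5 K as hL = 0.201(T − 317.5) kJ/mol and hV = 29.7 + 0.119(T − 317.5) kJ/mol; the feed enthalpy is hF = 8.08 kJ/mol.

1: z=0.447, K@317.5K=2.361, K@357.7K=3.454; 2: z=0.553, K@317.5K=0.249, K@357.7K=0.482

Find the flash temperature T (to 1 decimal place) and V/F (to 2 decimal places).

T = 322.4 K, V/F = 0.24

Adiabatic flash: solve Rachford–Rice at each trial T, then check hF = ψ·hV(T) + (1−ψ)·hL(T).
  T = 317.5 K: K = (2.361, 0.249), RR gives ψ = 0.189, H_out = 5.610 kJ/mol
  T = 357.7 K: K = (3.454, 0.482), RR gives ψ = 0.638, H_out = 24.915 kJ/mol
  T = 337.6 K: K = (2.888, 0.353), RR gives ψ = 0.398, H_out = 15.214 kJ/mol
  T = 327.6 K: K = (2.621, 0.298), RR gives ψ = 0.296, H_out = 10.575 kJ/mol
  T = 322.6 K: K = (2.491, 0.273), RR gives ψ = 0.244, H_out = 8.173 kJ/mol
  T = 320.1 K: K = (2.427, 0.261), RR gives ψ = 0.217, H_out = 6.934 kJ/mol
  T = 321.4 K: K = (2.460, 0.267), RR gives ψ = 0.231, H_out = 7.582 kJ/mol
Linear interpolation between T = 321.4 (H_out = 7.582) and T = 322.6 (H_out = 8.173) on hF = 8.08 gives T ≈ 322.4 K, at which ψ = 0.24.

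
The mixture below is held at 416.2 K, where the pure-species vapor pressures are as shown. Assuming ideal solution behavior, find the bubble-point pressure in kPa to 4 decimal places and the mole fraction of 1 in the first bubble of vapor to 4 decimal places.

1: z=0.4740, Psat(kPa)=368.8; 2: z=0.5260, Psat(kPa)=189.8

At the bubble point ψ → 0, so ΣzᵢKᵢ = 1 with Kᵢ = Pᵢˢᵃᵗ/P ⇒ P = ΣzᵢPᵢˢᵃᵗ.
P = 0.4740·368.8 + 0.5260·189.8 = 274.6460 kPa
yᵢ = zᵢPᵢˢᵃᵗ/P ⇒ y_1 = 0.4740·368.8/274.6460 = 0.6365

Pbub = 274.6460 kPa, y_1 = 0.6365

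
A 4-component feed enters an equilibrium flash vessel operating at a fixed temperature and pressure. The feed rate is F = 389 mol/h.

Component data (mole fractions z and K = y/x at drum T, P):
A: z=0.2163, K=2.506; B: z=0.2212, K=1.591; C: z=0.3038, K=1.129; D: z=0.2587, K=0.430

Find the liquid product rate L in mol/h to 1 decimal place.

Let ψ = V/F and solve Σ zᵢ(Kᵢ−1)/(1+ψ(Kᵢ−1)) = 0.
Check two-phase: ΣzᵢKᵢ = 1.3482 > 1 and Σzᵢ/Kᵢ = 1.0961 > 1, so g(0) = 0.3482 > 0 and g(1) = -0.0961 < 0.
Iterate (Newton) starting at ψ = 0.5:
  ψ = 0.5000: g = 0.11731, g' = -0.3745 → ψ = 0.8132
  ψ = 0.8132: g = -0.00468, g' = -0.4306 → ψ = 0.8023
Converged at ψ = 0.8023.
Then V = ψ·F = 0.8023·389 = 312.1 mol/h and L = F − V = 76.9 mol/h.

L = 76.9 mol/h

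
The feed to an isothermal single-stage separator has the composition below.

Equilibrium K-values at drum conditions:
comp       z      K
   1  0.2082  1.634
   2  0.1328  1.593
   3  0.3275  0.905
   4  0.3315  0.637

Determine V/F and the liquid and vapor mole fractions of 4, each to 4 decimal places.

V/F = 0.3717, x_4 = 0.3832, y_4 = 0.2441

Rachford–Rice: g(V/F) = Σ zᵢ(Kᵢ−1)/(1+V/F(Kᵢ−1)) = 0.
g(0) = ΣzᵢKᵢ − 1 = 0.0593 and g(1) = 1 − Σzᵢ/Kᵢ = -0.0931, so a root lies in (0, 1).
Newton iteration, V/F⁰ = 0.5:
  V/F = 0.5000: g = -0.01871, g' = -0.1445 → V/F = 0.3705
  V/F = 0.3705: g = 0.00018, g' = -0.1478 → V/F = 0.3717
Converged at V/F = 0.3717.
Compositions from xᵢ = zᵢ/(1+V/F(Kᵢ−1)), yᵢ = Kᵢxᵢ:
  1: x = 0.1685, y = 0.2753
  2: x = 0.1088, y = 0.1733
  3: x = 0.3395, y = 0.3072
  4: x = 0.3832, y = 0.2441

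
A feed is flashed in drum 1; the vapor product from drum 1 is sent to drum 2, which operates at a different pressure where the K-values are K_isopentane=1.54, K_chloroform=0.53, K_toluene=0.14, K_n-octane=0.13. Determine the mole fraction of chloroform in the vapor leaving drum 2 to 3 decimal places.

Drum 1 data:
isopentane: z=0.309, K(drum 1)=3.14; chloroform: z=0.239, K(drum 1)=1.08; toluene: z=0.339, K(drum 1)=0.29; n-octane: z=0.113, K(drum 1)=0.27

Drum 1:
Let ψ₁ = V/F and solve Σ zᵢ(Kᵢ−1)/(1+ψ₁(Kᵢ−1)) = 0.
Check two-phase: ΣzᵢKᵢ = 1.357 > 1 and Σzᵢ/Kᵢ = 1.907 > 1, so g(0) = 0.357 > 0 and g(1) = -0.907 < 0.
Newton–Raphson from ψ₁ = 0.39:
  ψ₁ = 0.390: g = -0.0692, g' = -0.866 → ψ₁ = 0.310
  ψ₁ = 0.310: g = 0.0008, g' = -0.894 → ψ₁ = 0.311
Converged at ψ₁ = 0.311.
Drum-1 compositions:
  isopentane: x = 0.186, y = 0.582
  chloroform: x = 0.233, y = 0.252
  toluene: x = 0.435, y = 0.126
  n-octane: x = 0.146, y = 0.039
Drum-2 feed = drum-1 vapor: z₂ = (0.5825, 0.2519, 0.1262, 0.0395).
Drum 2:
Let ψ₂ = V/F and solve Σ zᵢ(Kᵢ−1)/(1+ψ₂(Kᵢ−1)) = 0.
Check two-phase: ΣzᵢKᵢ = 1.053 > 1 and Σzᵢ/Kᵢ = 2.058 > 1, so g(0) = 0.053 > 0 and g(1) = -1.058 < 0.
Iterate (Newton) starting at ψ₂ = 0.53:
  ψ₂ = 0.530: g = -0.1762, g' = -0.619 → ψ₂ = 0.245
  ψ₂ = 0.245: g = -0.0373, g' = -0.402 → ψ₂ = 0.153
  ψ₂ = 0.153: g = -0.0014, g' = -0.373 → ψ₂ = 0.149
Converged at ψ₂ = 0.149.
  isopentane: x = 0.539, y = 0.830
  chloroform: x = 0.271, y = 0.144
  toluene: x = 0.145, y = 0.020
  n-octane: x = 0.045, y = 0.006

y_chloroform (drum 2) = 0.144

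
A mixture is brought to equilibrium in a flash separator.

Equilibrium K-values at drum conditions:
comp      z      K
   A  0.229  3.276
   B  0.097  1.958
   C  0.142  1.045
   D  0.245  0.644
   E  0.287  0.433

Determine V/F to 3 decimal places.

Material balance + equilibrium reduce to Σ zᵢ(Kᵢ−1)/(1+V/F(Kᵢ−1)) = 0.
Check two-phase: ΣzᵢKᵢ = 1.371 > 1 and Σzᵢ/Kᵢ = 1.299 > 1, so g(0) = 0.371 > 0 and g(1) = -0.299 < 0.
Newton iteration, V/F⁰ = 0.5:
  V/F = 0.500: g = -0.0204, g' = -0.526 → V/F = 0.461
  V/F = 0.461: g = 0.0002, g' = -0.539 → V/F = 0.462
Converged at V/F = 0.462.

V/F = 0.462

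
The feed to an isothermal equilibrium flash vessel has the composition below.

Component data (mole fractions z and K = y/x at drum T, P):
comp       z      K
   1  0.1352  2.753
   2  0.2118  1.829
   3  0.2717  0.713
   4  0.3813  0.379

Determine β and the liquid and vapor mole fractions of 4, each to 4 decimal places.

Newton iteration, β⁰ = 0.3:
  β = 0.3000: g = -0.08039, g' = -0.5207 → β = 0.1456
  β = 0.1456: g = 0.00378, g' = -0.5817 → β = 0.1521
Converged at β = 0.1521.
Compositions from xᵢ = zᵢ/(1+β(Kᵢ−1)), yᵢ = Kᵢxᵢ:
  1: x = 0.1067, y = 0.2938
  2: x = 0.1881, y = 0.3440
  3: x = 0.2841, y = 0.2026
  4: x = 0.4211, y = 0.1596

β = 0.1521, x_4 = 0.4211, y_4 = 0.1596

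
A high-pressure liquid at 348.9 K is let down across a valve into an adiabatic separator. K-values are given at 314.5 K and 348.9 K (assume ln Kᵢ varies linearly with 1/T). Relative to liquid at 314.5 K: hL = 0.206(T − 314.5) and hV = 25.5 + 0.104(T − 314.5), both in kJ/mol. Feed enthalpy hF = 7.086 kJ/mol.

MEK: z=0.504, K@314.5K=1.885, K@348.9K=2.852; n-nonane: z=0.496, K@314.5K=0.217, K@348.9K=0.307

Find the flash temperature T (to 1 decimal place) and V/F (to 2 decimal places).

T = 323.2 K, V/F = 0.22

Adiabatic flash: solve Rachford–Rice at each trial T, then check hF = ψ·hV(T) + (1−ψ)·hL(T).
  T = 314.5 K: K = (1.885, 0.217), RR gives ψ = 0.083, H_out = 2.122 kJ/mol
  T = 348.9 K: K = (2.852, 0.307), RR gives ψ = 0.459, H_out = 17.190 kJ/mol
  T = 331.7 K: K = (2.344, 0.260), RR gives ψ = 0.312, H_out = 10.960 kJ/mol
  T = 323.1 K: K = (2.108, 0.238), RR gives ψ = 0.214, H_out = 7.041 kJ/mol
  T = 327.4 K: K = (2.224, 0.249), RR gives ψ = 0.266, H_out = 9.095 kJ/mol
  T = 325.2 K: K = (2.164, 0.244), RR gives ψ = 0.240, H_out = 8.071 kJ/mol
Linear interpolation between T = 323.1 (H_out = 7.041) and T = 325.2 (H_out = 8.071) on hF = 7.086 gives T ≈ 323.2 K, at which ψ = 0.22.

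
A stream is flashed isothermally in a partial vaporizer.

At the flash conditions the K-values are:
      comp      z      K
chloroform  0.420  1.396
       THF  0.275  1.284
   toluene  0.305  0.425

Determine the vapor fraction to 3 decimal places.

ψ = 0.339

Let ψ = V/F and solve Σ zᵢ(Kᵢ−1)/(1+ψ(Kᵢ−1)) = 0.
g(0) = ΣzᵢKᵢ − 1 = 0.069 and g(1) = 1 − Σzᵢ/Kᵢ = -0.233, so a root lies in (0, 1).
Newton–Raphson from ψ = 0.61:
  ψ = 0.610: g = -0.0696, g' = -0.298 → ψ = 0.377
  ψ = 0.377: g = -0.0085, g' = -0.232 → ψ = 0.340
  ψ = 0.340: g = -0.0001, g' = -0.225 → ψ = 0.339
Converged at ψ = 0.339.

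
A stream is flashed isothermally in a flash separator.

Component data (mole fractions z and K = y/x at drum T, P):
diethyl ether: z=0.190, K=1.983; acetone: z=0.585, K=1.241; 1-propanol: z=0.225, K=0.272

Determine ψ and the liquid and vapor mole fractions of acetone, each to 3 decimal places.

ψ = 0.484, x_acetone = 0.524, y_acetone = 0.650

Let ψ = V/F and solve Σ zᵢ(Kᵢ−1)/(1+ψ(Kᵢ−1)) = 0.
Check two-phase: ΣzᵢKᵢ = 1.164 > 1 and Σzᵢ/Kᵢ = 1.394 > 1, so g(0) = 0.164 > 0 and g(1) = -0.394 < 0.
Iterate (Newton) starting at ψ = 0.55:
  ψ = 0.550: g = -0.0275, g' = -0.436 → ψ = 0.487
  ψ = 0.487: g = -0.0013, g' = -0.397 → ψ = 0.484
Converged at ψ = 0.484.
Compositions from xᵢ = zᵢ/(1+ψ(Kᵢ−1)), yᵢ = Kᵢxᵢ:
  diethyl ether: x = 0.129, y = 0.255
  acetone: x = 0.524, y = 0.650
  1-propanol: x = 0.347, y = 0.094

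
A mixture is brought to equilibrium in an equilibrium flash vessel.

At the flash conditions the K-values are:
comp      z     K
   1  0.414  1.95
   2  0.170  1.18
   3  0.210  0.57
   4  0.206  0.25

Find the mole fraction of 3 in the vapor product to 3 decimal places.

y_3 = 0.142

Material balance + equilibrium reduce to Σ zᵢ(Kᵢ−1)/(1+ψ(Kᵢ−1)) = 0.
Feasibility: ΣzᵢKᵢ = 1.179, Σzᵢ/Kᵢ = 1.549 — both > 1, two phases present.
Newton–Raphson from ψ = 0.5:
  ψ = 0.500: g = -0.0675, g' = -0.536 → ψ = 0.374
  ψ = 0.374: g = -0.0035, g' = -0.487 → ψ = 0.367
Converged at ψ = 0.367.
Compositions from xᵢ = zᵢ/(1+ψ(Kᵢ−1)), yᵢ = Kᵢxᵢ:
  1: x = 0.307, y = 0.599
  2: x = 0.159, y = 0.188
  3: x = 0.249, y = 0.142
  4: x = 0.284, y = 0.071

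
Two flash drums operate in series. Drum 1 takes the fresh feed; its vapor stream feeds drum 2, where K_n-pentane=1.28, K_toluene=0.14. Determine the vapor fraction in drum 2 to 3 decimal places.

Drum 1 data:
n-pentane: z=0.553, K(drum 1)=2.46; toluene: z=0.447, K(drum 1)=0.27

V/F (drum 2) = 0.311

Drum 1:
Rachford–Rice: g(ψ₁) = Σ zᵢ(Kᵢ−1)/(1+ψ₁(Kᵢ−1)) = 0.
g(0) = ΣzᵢKᵢ − 1 = 0.481 and g(1) = 1 − Σzᵢ/Kᵢ = -0.880, so a root lies in (0, 1).
Newton–Raphson from ψ₁ = 0.5:
  ψ₁ = 0.500: g = -0.0472, g' = -0.985 → ψ₁ = 0.452
  ψ₁ = 0.452: g = -0.0007, g' = -0.958 → ψ₁ = 0.451
Converged at ψ₁ = 0.451.
Drum-1 compositions:
  n-pentane: x = 0.333, y = 0.820
  toluene: x = 0.667, y = 0.180
Drum-2 feed = drum-1 vapor: z₂ = (0.8200, 0.1800).
Drum 2:
Newton iteration, ψ₂⁰ = 0.5:
  ψ₂ = 0.500: g = -0.0702, g' = -0.459 → ψ₂ = 0.347
  ψ₂ = 0.347: g = -0.0114, g' = -0.324 → ψ₂ = 0.312
  ψ₂ = 0.312: g = -0.0004, g' = -0.303 → ψ₂ = 0.311
Converged at ψ₂ = 0.311.
  n-pentane: x = 0.754, y = 0.966
  toluene: x = 0.246, y = 0.034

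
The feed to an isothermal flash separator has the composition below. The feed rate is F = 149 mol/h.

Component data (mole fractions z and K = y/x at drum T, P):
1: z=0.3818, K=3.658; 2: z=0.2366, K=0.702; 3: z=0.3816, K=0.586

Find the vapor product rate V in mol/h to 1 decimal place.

Iterate (Newton) starting at ψ = 0.5:
  ψ = 0.5000: g = 0.15366, g' = -0.6303 → ψ = 0.7438
  ψ = 0.7438: g = 0.02203, g' = -0.4756 → ψ = 0.7901
  ψ = 0.7901: g = 0.00035, g' = -0.4611 → ψ = 0.7909
Converged at ψ = 0.7909.
Then V = ψ·F = 0.7909·149 = 117.8 mol/h and L = F − V = 31.2 mol/h.

V = 117.8 mol/h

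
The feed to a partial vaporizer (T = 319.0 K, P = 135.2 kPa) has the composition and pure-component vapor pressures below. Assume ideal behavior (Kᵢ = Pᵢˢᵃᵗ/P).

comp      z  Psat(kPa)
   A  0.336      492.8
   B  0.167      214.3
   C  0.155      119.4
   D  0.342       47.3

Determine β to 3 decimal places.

Raoult's law: Kᵢ = Pᵢˢᵃᵗ/P = Pᵢˢᵃᵗ/135.2.
  K_A = 492.8/135.2 = 3.64497, K_B = 214.3/135.2 = 1.58506, K_C = 119.4/135.2 = 0.88314, K_D = 47.3/135.2 = 0.34985
Iterate (Newton) starting at β = 0.5:
  β = 0.500: g = 0.1096, g' = -0.790 → β = 0.639
  β = 0.639: g = 0.0017, g' = -0.781 → β = 0.641
Converged at β = 0.641.

β = 0.641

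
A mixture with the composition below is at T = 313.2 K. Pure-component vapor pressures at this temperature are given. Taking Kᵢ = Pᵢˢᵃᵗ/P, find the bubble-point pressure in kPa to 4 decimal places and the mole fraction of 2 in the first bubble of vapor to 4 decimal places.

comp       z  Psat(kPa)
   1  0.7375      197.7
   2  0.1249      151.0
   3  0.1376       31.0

At the bubble point ψ → 0, so ΣzᵢKᵢ = 1 with Kᵢ = Pᵢˢᵃᵗ/P ⇒ P = ΣzᵢPᵢˢᵃᵗ.
P = 0.7375·197.7 + 0.1249·151.0 + 0.1376·31.0 = 168.9292 kPa
yᵢ = zᵢPᵢˢᵃᵗ/P ⇒ y_2 = 0.1249·151.0/168.9292 = 0.1116

Pbub = 168.9292 kPa, y_2 = 0.1116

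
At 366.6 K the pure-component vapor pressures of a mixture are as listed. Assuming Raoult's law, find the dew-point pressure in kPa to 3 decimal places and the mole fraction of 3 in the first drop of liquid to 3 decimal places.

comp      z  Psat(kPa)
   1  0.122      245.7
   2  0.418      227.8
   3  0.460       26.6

At the dew point ψ → 1, so Σzᵢ/Kᵢ = 1 with Kᵢ = Pᵢˢᵃᵗ/P ⇒ 1/P = Σzᵢ/Pᵢˢᵃᵗ.
1/P = 0.122/245.7 + 0.418/227.8 + 0.460/26.6 = 0.019625 ⇒ P = 50.956 kPa
xᵢ = zᵢP/Pᵢˢᵃᵗ ⇒ x_3 = 0.460·50.956/26.6 = 0.881

Pdew = 50.956 kPa, x_3 = 0.881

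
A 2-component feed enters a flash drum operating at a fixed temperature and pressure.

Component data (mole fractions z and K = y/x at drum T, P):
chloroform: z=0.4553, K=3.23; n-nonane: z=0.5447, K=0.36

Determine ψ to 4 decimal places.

Rachford–Rice: g(ψ) = Σ zᵢ(Kᵢ−1)/(1+ψ(Kᵢ−1)) = 0.
Feasibility: ΣzᵢKᵢ = 1.6667, Σzᵢ/Kᵢ = 1.6540 — both > 1, two phases present.
Binary case is linear: z₁(K₁−1)(1+ψ(K₂−1)) + z₂(K₂−1)(1+ψ(K₁−1)) = 0
⇒ ψ = [z₁(K₁−1)+z₂(K₂−1)] / [−(K₁−1)(K₂−1)] = 0.66671/1.42720 = 0.4671

ψ = 0.4671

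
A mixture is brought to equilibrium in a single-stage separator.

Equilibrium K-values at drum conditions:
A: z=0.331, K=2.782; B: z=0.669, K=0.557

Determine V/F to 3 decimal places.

V/F = 0.372

Binary case is linear: z₁(K₁−1)(1+V/F(K₂−1)) + z₂(K₂−1)(1+V/F(K₁−1)) = 0
⇒ V/F = [z₁(K₁−1)+z₂(K₂−1)] / [−(K₁−1)(K₂−1)] = 0.2935/0.7894 = 0.372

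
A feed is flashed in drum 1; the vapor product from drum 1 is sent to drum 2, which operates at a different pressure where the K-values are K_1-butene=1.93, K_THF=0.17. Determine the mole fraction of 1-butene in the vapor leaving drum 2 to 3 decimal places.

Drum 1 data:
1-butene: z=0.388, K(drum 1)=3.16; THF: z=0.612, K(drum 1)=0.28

Drum 1:
Material balance + equilibrium reduce to Σ zᵢ(Kᵢ−1)/(1+ψ₁(Kᵢ−1)) = 0.
Check two-phase: ΣzᵢKᵢ = 1.397 > 1 and Σzᵢ/Kᵢ = 2.308 > 1, so g(0) = 0.397 > 0 and g(1) = -1.308 < 0.
Binary case is linear: z₁(K₁−1)(1+ψ₁(K₂−1)) + z₂(K₂−1)(1+ψ₁(K₁−1)) = 0
⇒ ψ₁ = [z₁(K₁−1)+z₂(K₂−1)] / [−(K₁−1)(K₂−1)] = 0.3974/1.5552 = 0.256
Drum-1 compositions:
  1-butene: x = 0.250, y = 0.790
  THF: x = 0.750, y = 0.210
Drum-2 feed = drum-1 vapor: z₂ = (0.7900, 0.2100).
Drum 2:
Let ψ₂ = V/F and solve Σ zᵢ(Kᵢ−1)/(1+ψ₂(Kᵢ−1)) = 0.
Check two-phase: ΣzᵢKᵢ = 1.560 > 1 and Σzᵢ/Kᵢ = 1.645 > 1, so g(0) = 0.560 > 0 and g(1) = -0.645 < 0.
Newton iteration, ψ₂⁰ = 0.5:
  ψ₂ = 0.500: g = 0.2036, g' = -0.741 → ψ₂ = 0.775
  ψ₂ = 0.775: g = -0.0612, g' = -1.366 → ψ₂ = 0.730
  ψ₂ = 0.730: g = -0.0045, g' = -1.173 → ψ₂ = 0.726
Converged at ψ₂ = 0.726.
  1-butene: x = 0.472, y = 0.910
  THF: x = 0.528, y = 0.090

y_1-butene (drum 2) = 0.910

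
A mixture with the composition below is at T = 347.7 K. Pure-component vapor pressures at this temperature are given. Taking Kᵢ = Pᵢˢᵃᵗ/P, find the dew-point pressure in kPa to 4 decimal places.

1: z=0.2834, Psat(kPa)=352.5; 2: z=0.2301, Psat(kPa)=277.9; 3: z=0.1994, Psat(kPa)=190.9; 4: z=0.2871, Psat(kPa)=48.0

Pdew = 115.5035 kPa

At the dew point ψ → 1, so Σzᵢ/Kᵢ = 1 with Kᵢ = Pᵢˢᵃᵗ/P ⇒ 1/P = Σzᵢ/Pᵢˢᵃᵗ.
1/P = 0.2834/352.5 + 0.2301/277.9 + 0.1994/190.9 + 0.2871/48.0 = 0.0086577 ⇒ P = 115.5035 kPa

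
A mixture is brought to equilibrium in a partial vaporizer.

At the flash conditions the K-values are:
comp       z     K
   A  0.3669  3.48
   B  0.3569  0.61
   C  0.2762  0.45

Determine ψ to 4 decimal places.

Rachford–Rice: g(ψ) = Σ zᵢ(Kᵢ−1)/(1+ψ(Kᵢ−1)) = 0.
g(0) = ΣzᵢKᵢ − 1 = 0.6188 and g(1) = 1 − Σzᵢ/Kᵢ = -0.3043, so a root lies in (0, 1).
Iterate (Newton) starting at ψ = 0.38:
  ψ = 0.3800: g = 0.11299, g' = -0.8065 → ψ = 0.5201
  ψ = 0.5201: g = 0.00998, g' = -0.6797 → ψ = 0.5348
  ψ = 0.5348: g = 0.00006, g' = -0.6713 → ψ = 0.5349
Converged at ψ = 0.5349.

ψ = 0.5349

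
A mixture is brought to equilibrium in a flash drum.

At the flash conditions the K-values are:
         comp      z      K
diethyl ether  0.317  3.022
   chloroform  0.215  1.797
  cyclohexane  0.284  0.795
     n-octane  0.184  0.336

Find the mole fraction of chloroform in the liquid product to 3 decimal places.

Rachford–Rice: g(ψ) = Σ zᵢ(Kᵢ−1)/(1+ψ(Kᵢ−1)) = 0.
Check two-phase: ΣzᵢKᵢ = 1.632 > 1 and Σzᵢ/Kᵢ = 1.129 > 1, so g(0) = 0.632 > 0 and g(1) = -0.129 < 0.
Newton iteration, ψ⁰ = 0.41:
  ψ = 0.410: g = 0.2482, g' = -0.632 → ψ = 0.802
  ψ = 0.802: g = 0.0177, g' = -0.628 → ψ = 0.831
  ψ = 0.831: g = -0.0003, g' = -0.651 → ψ = 0.830
Converged at ψ = 0.830.
Compositions from xᵢ = zᵢ/(1+ψ(Kᵢ−1)), yᵢ = Kᵢxᵢ:
  diethyl ether: x = 0.118, y = 0.358
  chloroform: x = 0.129, y = 0.233
  cyclohexane: x = 0.342, y = 0.272
  n-octane: x = 0.410, y = 0.138

x_chloroform = 0.129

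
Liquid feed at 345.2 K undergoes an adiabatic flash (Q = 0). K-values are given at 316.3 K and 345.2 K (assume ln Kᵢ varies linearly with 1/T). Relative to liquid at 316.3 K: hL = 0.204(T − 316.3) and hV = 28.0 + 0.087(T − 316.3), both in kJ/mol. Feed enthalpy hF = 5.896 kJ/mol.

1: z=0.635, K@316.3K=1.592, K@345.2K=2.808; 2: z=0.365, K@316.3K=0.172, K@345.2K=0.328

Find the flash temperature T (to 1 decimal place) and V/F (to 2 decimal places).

Adiabatic flash: solve Rachford–Rice at each trial T, then check hF = ψ·hV(T) + (1−ψ)·hL(T).
  T = 316.3 K: K = (1.592, 0.172), RR gives ψ = 0.150, H_out = 4.210 kJ/mol
  T = 345.2 K: K = (2.808, 0.328), RR gives ψ = 0.743, H_out = 24.189 kJ/mol
  T = 330.8 K: K = (2.143, 0.241), RR gives ψ = 0.517, H_out = 16.568 kJ/mol
  T = 323.6 K: K = (1.855, 0.205), RR gives ψ = 0.372, H_out = 11.575 kJ/mol
  T = 320.0 K: K = (1.722, 0.188), RR gives ψ = 0.276, H_out = 8.374 kJ/mol
  T = 318.1 K: K = (1.654, 0.180), RR gives ψ = 0.216, H_out = 6.375 kJ/mol
Linear interpolation between T = 316.3 (H_out = 4.210) and T = 318.1 (H_out = 6.375) on hF = 5.896 gives T ≈ 317.7 K, at which ψ = 0.20.

T = 317.7 K, V/F = 0.20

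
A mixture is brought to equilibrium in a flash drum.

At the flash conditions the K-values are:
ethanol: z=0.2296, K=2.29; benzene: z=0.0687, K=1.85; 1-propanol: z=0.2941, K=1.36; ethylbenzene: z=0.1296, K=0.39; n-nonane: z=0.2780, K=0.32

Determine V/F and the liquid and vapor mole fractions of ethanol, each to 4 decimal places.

Iterate (Newton) starting at V/F = 0.5:
  V/F = 0.5000: g = -0.08942, g' = -0.5880 → V/F = 0.3479
  V/F = 0.3479: g = -0.00439, g' = -0.5400 → V/F = 0.3398
Converged at V/F = 0.3398.
Compositions from xᵢ = zᵢ/(1+V/F(Kᵢ−1)), yᵢ = Kᵢxᵢ:
  ethanol: x = 0.1596, y = 0.3656
  benzene: x = 0.0533, y = 0.0986
  1-propanol: x = 0.2620, y = 0.3564
  ethylbenzene: x = 0.1635, y = 0.0638
  n-nonane: x = 0.3615, y = 0.1157

V/F = 0.3398, x_ethanol = 0.1596, y_ethanol = 0.3656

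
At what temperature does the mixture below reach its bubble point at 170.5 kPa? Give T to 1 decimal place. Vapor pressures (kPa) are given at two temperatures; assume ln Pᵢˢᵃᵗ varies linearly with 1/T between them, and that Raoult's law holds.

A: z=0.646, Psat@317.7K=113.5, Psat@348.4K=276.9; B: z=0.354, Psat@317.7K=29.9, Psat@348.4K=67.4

T = 341.9 K

Bubble-point temperature: ΣzᵢPᵢˢᵃᵗ(T) = P. Interpolate ln Pᵢˢᵃᵗ = aᵢ + bᵢ/T.
  T = 317.7 K: ΣzᵢPᵢˢᵃᵗ = 83.91 kPa
  T = 348.4 K: ΣzᵢPᵢˢᵃᵗ = 202.74 kPa
  T = 333.0 K: ΣzᵢPᵢˢᵃᵗ = 132.90 kPa
  T = 340.7 K: ΣzᵢPᵢˢᵃᵗ = 164.93 kPa
  T = 344.5 K: ΣzᵢPᵢˢᵃᵗ = 182.82 kPa
  T = 342.6 K: ΣzᵢPᵢˢᵃᵗ = 173.70 kPa
Interpolating between 340.7 K and 342.6 K gives T ≈ 341.9 K.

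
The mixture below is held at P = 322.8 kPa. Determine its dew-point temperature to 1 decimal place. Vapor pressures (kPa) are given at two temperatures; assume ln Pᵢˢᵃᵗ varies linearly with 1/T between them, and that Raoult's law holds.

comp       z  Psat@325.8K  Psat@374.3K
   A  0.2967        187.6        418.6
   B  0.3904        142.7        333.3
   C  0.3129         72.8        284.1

T = 372.2 K

Dew-point temperature: Σzᵢ·P/Pᵢˢᵃᵗ(T) = 1. Interpolate ln Pᵢˢᵃᵗ = aᵢ + bᵢ/T.
  T = 325.8 K: ΣzᵢP/Pᵢˢᵃᵗ = 2.7811
  T = 374.3 K: ΣzᵢP/Pᵢˢᵃᵗ = 0.9624
  T = 350.1 K: ΣzᵢP/Pᵢˢᵃᵗ = 1.5618
  T = 362.2 K: ΣzᵢP/Pᵢˢᵃᵗ = 1.2139
  T = 368.2 K: ΣzᵢP/Pᵢˢᵃᵗ = 1.0794
  T = 371.2 K: ΣzᵢP/Pᵢˢᵃᵗ = 1.0196
  T = 372.8 K: ΣzᵢP/Pᵢˢᵃᵗ = 0.9895
Interpolating between 371.2 K and 372.8 K gives T ≈ 372.2 K.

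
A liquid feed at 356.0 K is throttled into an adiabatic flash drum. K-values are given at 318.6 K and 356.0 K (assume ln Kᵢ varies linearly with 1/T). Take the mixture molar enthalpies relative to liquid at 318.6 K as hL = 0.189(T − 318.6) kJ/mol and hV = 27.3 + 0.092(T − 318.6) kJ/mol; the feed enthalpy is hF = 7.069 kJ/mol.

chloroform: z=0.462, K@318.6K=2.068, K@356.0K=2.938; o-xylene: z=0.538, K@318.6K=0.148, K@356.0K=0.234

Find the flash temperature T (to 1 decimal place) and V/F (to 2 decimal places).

Adiabatic flash: solve Rachford–Rice at each trial T, then check hF = ψ·hV(T) + (1−ψ)·hL(T).
  T = 318.6 K: K = (2.068, 0.148), RR gives ψ = 0.039, H_out = 1.051 kJ/mol
  T = 356.0 K: K = (2.938, 0.234), RR gives ψ = 0.326, H_out = 14.775 kJ/mol
  T = 337.3 K: K = (2.489, 0.188), RR gives ψ = 0.208, H_out = 8.835 kJ/mol
  T = 328.0 K: K = (2.276, 0.168), RR gives ψ = 0.133, H_out = 5.297 kJ/mol
  T = 332.6 K: K = (2.380, 0.178), RR gives ψ = 0.172, H_out = 7.113 kJ/mol
  T = 330.3 K: K = (2.328, 0.173), RR gives ψ = 0.153, H_out = 6.223 kJ/mol
Linear interpolation between T = 330.3 (H_out = 6.223) and T = 332.6 (H_out = 7.113) on hF = 7.069 gives T ≈ 332.5 K, at which ψ = 0.17.

T = 332.5 K, V/F = 0.17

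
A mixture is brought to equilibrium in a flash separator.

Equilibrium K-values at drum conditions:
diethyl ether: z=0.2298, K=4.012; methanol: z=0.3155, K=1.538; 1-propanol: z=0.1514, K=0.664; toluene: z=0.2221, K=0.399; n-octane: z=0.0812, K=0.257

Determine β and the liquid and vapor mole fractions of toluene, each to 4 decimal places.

Newton iteration, β⁰ = 0.5:
  β = 0.5000: g = 0.06200, g' = -0.6908 → β = 0.5897
  β = 0.5897: g = 0.00057, g' = -0.6842 → β = 0.5906
Converged at β = 0.5906.
Compositions from xᵢ = zᵢ/(1+β(Kᵢ−1)), yᵢ = Kᵢxᵢ:
  diethyl ether: x = 0.0827, y = 0.3318
  methanol: x = 0.2394, y = 0.3682
  1-propanol: x = 0.1889, y = 0.1254
  toluene: x = 0.3443, y = 0.1374
  n-octane: x = 0.1447, y = 0.0372

β = 0.5906, x_toluene = 0.3443, y_toluene = 0.1374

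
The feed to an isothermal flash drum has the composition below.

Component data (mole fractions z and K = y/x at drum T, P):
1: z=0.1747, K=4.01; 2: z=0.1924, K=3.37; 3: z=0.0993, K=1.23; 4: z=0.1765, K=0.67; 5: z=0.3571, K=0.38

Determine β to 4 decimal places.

β = 0.5618

Rachford–Rice: g(β) = Σ zᵢ(Kᵢ−1)/(1+β(Kᵢ−1)) = 0.
Check two-phase: ΣzᵢKᵢ = 1.7250 > 1 and Σzᵢ/Kᵢ = 1.3846 > 1, so g(0) = 0.7250 > 0 and g(1) = -0.3846 < 0.
Newton iteration, β⁰ = 0.51:
  β = 0.5100: g = 0.04051, g' = -0.7934 → β = 0.5611
  β = 0.5611: g = 0.00055, g' = -0.7739 → β = 0.5618
Converged at β = 0.5618.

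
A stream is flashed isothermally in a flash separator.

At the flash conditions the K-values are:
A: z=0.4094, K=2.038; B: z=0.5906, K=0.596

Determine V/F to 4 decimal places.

Iterate (Newton) starting at V/F = 0.5:
  V/F = 0.5000: g = -0.01924, g' = -0.3425 → V/F = 0.4438
  V/F = 0.4438: g = 0.00019, g' = -0.3499 → V/F = 0.4444
Converged at V/F = 0.4444.

V/F = 0.4444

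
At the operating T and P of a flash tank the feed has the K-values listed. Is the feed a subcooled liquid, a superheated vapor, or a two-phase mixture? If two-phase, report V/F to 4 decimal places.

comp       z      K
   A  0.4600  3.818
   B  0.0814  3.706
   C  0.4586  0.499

two-phase, V/F = 0.9169

ΣzᵢKᵢ = 2.2868; Σzᵢ/Kᵢ = 1.0615.
Both exceed 1, so a two-phase solution exists.
Rachford–Rice: g(ψ) = Σ zᵢ(Kᵢ−1)/(1+ψ(Kᵢ−1)) = 0.
Newton iteration, ψ⁰ = 0.5:
  ψ = 0.5000: g = 0.32516, g' = -0.9420 → ψ = 0.8452
  ψ = 0.8452: g = 0.05184, g' = -0.7209 → ψ = 0.9171
  ψ = 0.9171: g = -0.00014, g' = -0.7275 → ψ = 0.9169
Converged at ψ = 0.9169.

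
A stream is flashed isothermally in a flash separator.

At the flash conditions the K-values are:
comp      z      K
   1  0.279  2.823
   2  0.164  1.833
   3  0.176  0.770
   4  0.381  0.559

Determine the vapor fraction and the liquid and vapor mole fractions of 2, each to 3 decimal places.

Material balance + equilibrium reduce to Σ zᵢ(Kᵢ−1)/(1+ψ(Kᵢ−1)) = 0.
Feasibility: ΣzᵢKᵢ = 1.437, Σzᵢ/Kᵢ = 1.098 — both > 1, two phases present.
Newton–Raphson from ψ = 0.53:
  ψ = 0.530: g = 0.0881, g' = -0.433 → ψ = 0.733
  ψ = 0.733: g = 0.0054, g' = -0.389 → ψ = 0.747
Converged at ψ = 0.747.
Compositions from xᵢ = zᵢ/(1+ψ(Kᵢ−1)), yᵢ = Kᵢxᵢ:
  1: x = 0.118, y = 0.333
  2: x = 0.101, y = 0.185
  3: x = 0.213, y = 0.164
  4: x = 0.568, y = 0.318

ψ = 0.747, x_2 = 0.101, y_2 = 0.185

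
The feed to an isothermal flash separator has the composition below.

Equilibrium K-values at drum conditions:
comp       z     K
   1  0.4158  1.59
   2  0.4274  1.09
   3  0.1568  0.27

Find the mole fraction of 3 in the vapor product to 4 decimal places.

Rachford–Rice: g(ψ) = Σ zᵢ(Kᵢ−1)/(1+ψ(Kᵢ−1)) = 0.
Feasibility: ΣzᵢKᵢ = 1.1693, Σzᵢ/Kᵢ = 1.2344 — both > 1, two phases present.
Newton–Raphson from ψ = 0.5:
  ψ = 0.5000: g = 0.04599, g' = -0.2967 → ψ = 0.6550
  ψ = 0.6550: g = -0.00608, g' = -0.3852 → ψ = 0.6392
  ψ = 0.6392: g = -0.00010, g' = -0.3731 → ψ = 0.6390
Converged at ψ = 0.6390.
Compositions from xᵢ = zᵢ/(1+ψ(Kᵢ−1)), yᵢ = Kᵢxᵢ:
  1: x = 0.3020, y = 0.4801
  2: x = 0.4042, y = 0.4405
  3: x = 0.2939, y = 0.0793

y_3 = 0.0793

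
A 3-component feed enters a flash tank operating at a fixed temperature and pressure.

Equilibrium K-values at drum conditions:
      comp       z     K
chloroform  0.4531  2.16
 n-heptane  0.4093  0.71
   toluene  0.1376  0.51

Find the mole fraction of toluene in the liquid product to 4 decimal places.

Rachford–Rice: g(V/F) = Σ zᵢ(Kᵢ−1)/(1+V/F(Kᵢ−1)) = 0.
Feasibility: ΣzᵢKᵢ = 1.3395, Σzᵢ/Kᵢ = 1.0561 — both > 1, two phases present.
Newton–Raphson from V/F = 0.55:
  V/F = 0.5500: g = 0.08736, g' = -0.3379 → V/F = 0.8085
  V/F = 0.8085: g = 0.00450, g' = -0.3117 → V/F = 0.8230
Converged at V/F = 0.8230.
Compositions from xᵢ = zᵢ/(1+V/F(Kᵢ−1)), yᵢ = Kᵢxᵢ:
  chloroform: x = 0.2318, y = 0.5007
  n-heptane: x = 0.5376, y = 0.3817
  toluene: x = 0.2306, y = 0.1176

x_toluene = 0.2306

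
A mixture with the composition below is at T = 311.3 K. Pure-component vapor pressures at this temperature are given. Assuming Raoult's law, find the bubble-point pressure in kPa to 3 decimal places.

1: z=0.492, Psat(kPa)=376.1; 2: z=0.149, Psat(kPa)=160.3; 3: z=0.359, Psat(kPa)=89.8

At the bubble point ψ → 0, so ΣzᵢKᵢ = 1 with Kᵢ = Pᵢˢᵃᵗ/P ⇒ P = ΣzᵢPᵢˢᵃᵗ.
P = 0.492·376.1 + 0.149·160.3 + 0.359·89.8 = 241.164 kPa

Pbub = 241.164 kPa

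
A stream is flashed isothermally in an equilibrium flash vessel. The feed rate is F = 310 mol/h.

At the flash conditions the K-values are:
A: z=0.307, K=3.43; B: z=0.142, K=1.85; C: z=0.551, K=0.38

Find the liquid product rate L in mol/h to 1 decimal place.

L = 181.1 mol/h

Let ψ = V/F and solve Σ zᵢ(Kᵢ−1)/(1+ψ(Kᵢ−1)) = 0.
Feasibility: ΣzᵢKᵢ = 1.525, Σzᵢ/Kᵢ = 1.616 — both > 1, two phases present.
Iterate (Newton) starting at ψ = 0.32:
  ψ = 0.320: g = 0.0884, g' = -0.967 → ψ = 0.411
  ψ = 0.411: g = 0.0039, g' = -0.891 → ψ = 0.416
Converged at ψ = 0.416.
Then V = ψ·F = 0.4158·310 = 128.9 mol/h and L = F − V = 181.1 mol/h.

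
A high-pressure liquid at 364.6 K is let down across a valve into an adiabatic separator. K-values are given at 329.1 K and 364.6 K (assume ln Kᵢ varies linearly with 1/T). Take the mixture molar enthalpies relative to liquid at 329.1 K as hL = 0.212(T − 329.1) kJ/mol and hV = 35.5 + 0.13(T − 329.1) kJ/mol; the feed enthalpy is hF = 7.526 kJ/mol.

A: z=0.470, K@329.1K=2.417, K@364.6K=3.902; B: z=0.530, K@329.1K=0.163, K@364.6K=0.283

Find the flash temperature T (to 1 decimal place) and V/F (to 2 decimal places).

Adiabatic flash: solve Rachford–Rice at each trial T, then check hF = ψ·hV(T) + (1−ψ)·hL(T).
  T = 329.1 K: K = (2.417, 0.163), RR gives ψ = 0.187, H_out = 6.656 kJ/mol
  T = 364.6 K: K = (3.902, 0.283), RR gives ψ = 0.473, H_out = 22.937 kJ/mol
  T = 346.9 K: K = (3.111, 0.218), RR gives ψ = 0.350, H_out = 15.686 kJ/mol
  T = 338.0 K: K = (2.751, 0.189), RR gives ψ = 0.277, H_out = 11.520 kJ/mol
  T = 333.6 K: K = (2.583, 0.176), RR gives ψ = 0.236, H_out = 9.228 kJ/mol
  T = 331.4 K: K = (2.501, 0.170), RR gives ψ = 0.213, H_out = 8.003 kJ/mol
Linear interpolation between T = 329.1 (H_out = 6.656) and T = 331.4 (H_out = 8.003) on hF = 7.526 gives T ≈ 330.6 K, at which ψ = 0.20.

T = 330.6 K, V/F = 0.20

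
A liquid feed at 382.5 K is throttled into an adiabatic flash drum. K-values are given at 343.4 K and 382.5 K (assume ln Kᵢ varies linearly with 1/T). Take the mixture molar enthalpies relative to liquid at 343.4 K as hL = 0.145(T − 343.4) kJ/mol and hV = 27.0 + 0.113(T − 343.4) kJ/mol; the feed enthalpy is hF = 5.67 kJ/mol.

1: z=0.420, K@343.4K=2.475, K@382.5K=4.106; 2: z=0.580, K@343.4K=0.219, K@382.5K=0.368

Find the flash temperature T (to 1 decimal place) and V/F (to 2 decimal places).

T = 347.4 K, V/F = 0.19

Adiabatic flash: solve Rachford–Rice at each trial T, then check hF = ψ·hV(T) + (1−ψ)·hL(T).
  T = 343.4 K: K = (2.475, 0.219), RR gives ψ = 0.145, H_out = 3.903 kJ/mol
  T = 382.5 K: K = (4.106, 0.368), RR gives ψ = 0.478, H_out = 17.973 kJ/mol
  T = 362.9 K: K = (3.230, 0.288), RR gives ψ = 0.329, H_out = 11.518 kJ/mol
  T = 353.1 K: K = (2.836, 0.252), RR gives ψ = 0.245, H_out = 7.955 kJ/mol
  T = 348.2 K: K = (2.650, 0.235), RR gives ψ = 0.197, H_out = 5.995 kJ/mol
  T = 345.8 K: K = (2.562, 0.227), RR gives ψ = 0.172, H_out = 4.974 kJ/mol
Linear interpolation between T = 345.8 (H_out = 4.974) and T = 348.2 (H_out = 5.995) on hF = 5.67 gives T ≈ 347.4 K, at which ψ = 0.19.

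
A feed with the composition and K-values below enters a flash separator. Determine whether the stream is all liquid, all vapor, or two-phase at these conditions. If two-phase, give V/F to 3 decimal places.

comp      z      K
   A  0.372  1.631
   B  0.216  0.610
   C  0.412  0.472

all liquid

ΣzᵢKᵢ = 0.933; Σzᵢ/Kᵢ = 1.455.
Since ΣzᵢKᵢ < 1 the mixture is below its bubble point — single liquid phase.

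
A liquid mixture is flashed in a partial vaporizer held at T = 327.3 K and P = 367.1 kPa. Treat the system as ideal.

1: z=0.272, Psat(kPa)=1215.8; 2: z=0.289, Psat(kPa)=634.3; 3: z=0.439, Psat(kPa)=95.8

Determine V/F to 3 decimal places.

V/F = 0.430

Raoult's law: Kᵢ = Pᵢˢᵃᵗ/P = Pᵢˢᵃᵗ/367.1.
  K_1 = 1215.8/367.1 = 3.31190, K_2 = 634.3/367.1 = 1.72787, K_3 = 95.8/367.1 = 0.26096
Rachford–Rice: g(V/F) = Σ zᵢ(Kᵢ−1)/(1+V/F(Kᵢ−1)) = 0.
Check two-phase: ΣzᵢKᵢ = 1.515 > 1 and Σzᵢ/Kᵢ = 1.932 > 1, so g(0) = 0.515 > 0 and g(1) = -0.932 < 0.
Iterate (Newton) starting at V/F = 0.56:
  V/F = 0.560: g = -0.1300, g' = -1.051 → V/F = 0.436
  V/F = 0.436: g = -0.0061, g' = -0.971 → V/F = 0.430
Converged at V/F = 0.430.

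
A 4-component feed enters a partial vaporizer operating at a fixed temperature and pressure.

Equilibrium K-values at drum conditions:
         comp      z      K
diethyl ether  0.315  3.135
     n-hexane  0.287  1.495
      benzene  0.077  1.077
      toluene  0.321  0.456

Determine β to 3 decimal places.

β = 0.886

Rachford–Rice: g(β) = Σ zᵢ(Kᵢ−1)/(1+β(Kᵢ−1)) = 0.
Feasibility: ΣzᵢKᵢ = 1.646, Σzᵢ/Kᵢ = 1.068 — both > 1, two phases present.
Iterate (Newton) starting at β = 0.5:
  β = 0.500: g = 0.2050, g' = -0.561 → β = 0.866
  β = 0.866: g = 0.0111, g' = -0.551 → β = 0.886
Converged at β = 0.886.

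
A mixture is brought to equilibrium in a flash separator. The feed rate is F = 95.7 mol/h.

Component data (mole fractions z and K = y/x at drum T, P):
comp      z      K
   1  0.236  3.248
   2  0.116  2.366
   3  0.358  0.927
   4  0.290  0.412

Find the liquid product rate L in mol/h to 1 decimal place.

Rachford–Rice: g(V/F) = Σ zᵢ(Kᵢ−1)/(1+V/F(Kᵢ−1)) = 0.
g(0) = ΣzᵢKᵢ − 1 = 0.492 and g(1) = 1 − Σzᵢ/Kᵢ = -0.212, so a root lies in (0, 1).
Iterate (Newton) starting at V/F = 0.38:
  V/F = 0.380: g = 0.1440, g' = -0.609 → V/F = 0.616
  V/F = 0.616: g = 0.0136, g' = -0.522 → V/F = 0.642
Converged at V/F = 0.642.
Then V = V/F·F = 0.6424·95.7 = 61.5 mol/h and L = F − V = 34.2 mol/h.

L = 34.2 mol/h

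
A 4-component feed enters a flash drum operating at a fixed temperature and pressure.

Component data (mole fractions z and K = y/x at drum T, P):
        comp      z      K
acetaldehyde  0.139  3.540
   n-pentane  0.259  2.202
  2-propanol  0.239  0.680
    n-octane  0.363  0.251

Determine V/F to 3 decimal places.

Material balance + equilibrium reduce to Σ zᵢ(Kᵢ−1)/(1+V/F(Kᵢ−1)) = 0.
g(0) = ΣzᵢKᵢ − 1 = 0.316 and g(1) = 1 − Σzᵢ/Kᵢ = -0.955, so a root lies in (0, 1).
Iterate (Newton) starting at V/F = 0.66:
  V/F = 0.660: g = -0.3291, g' = -1.077 → V/F = 0.354
  V/F = 0.354: g = -0.0524, g' = -0.841 → V/F = 0.292
  V/F = 0.292: g = 0.0006, g' = -0.864 → V/F = 0.293
Converged at V/F = 0.293.

V/F = 0.293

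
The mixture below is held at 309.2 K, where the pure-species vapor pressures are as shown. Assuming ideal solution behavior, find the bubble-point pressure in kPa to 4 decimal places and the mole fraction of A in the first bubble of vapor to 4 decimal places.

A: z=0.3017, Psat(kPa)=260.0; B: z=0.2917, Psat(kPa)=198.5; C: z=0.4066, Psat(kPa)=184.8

Pbub = 211.4841 kPa, y_A = 0.3709

At the bubble point ψ → 0, so ΣzᵢKᵢ = 1 with Kᵢ = Pᵢˢᵃᵗ/P ⇒ P = ΣzᵢPᵢˢᵃᵗ.
P = 0.3017·260.0 + 0.2917·198.5 + 0.4066·184.8 = 211.4841 kPa
yᵢ = zᵢPᵢˢᵃᵗ/P ⇒ y_A = 0.3017·260.0/211.4841 = 0.3709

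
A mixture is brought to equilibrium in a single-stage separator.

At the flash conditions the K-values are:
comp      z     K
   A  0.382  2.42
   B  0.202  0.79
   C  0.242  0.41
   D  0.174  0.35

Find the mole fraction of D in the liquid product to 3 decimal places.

x_D = 0.222

Rachford–Rice: g(ψ) = Σ zᵢ(Kᵢ−1)/(1+ψ(Kᵢ−1)) = 0.
Feasibility: ΣzᵢKᵢ = 1.244, Σzᵢ/Kᵢ = 1.501 — both > 1, two phases present.
Newton–Raphson from ψ = 0.5:
  ψ = 0.500: g = -0.1003, g' = -0.605 → ψ = 0.334
Converged at ψ = 0.334.
Compositions from xᵢ = zᵢ/(1+ψ(Kᵢ−1)), yᵢ = Kᵢxᵢ:
  A: x = 0.259, y = 0.627
  B: x = 0.217, y = 0.172
  C: x = 0.301, y = 0.124
  D: x = 0.222, y = 0.078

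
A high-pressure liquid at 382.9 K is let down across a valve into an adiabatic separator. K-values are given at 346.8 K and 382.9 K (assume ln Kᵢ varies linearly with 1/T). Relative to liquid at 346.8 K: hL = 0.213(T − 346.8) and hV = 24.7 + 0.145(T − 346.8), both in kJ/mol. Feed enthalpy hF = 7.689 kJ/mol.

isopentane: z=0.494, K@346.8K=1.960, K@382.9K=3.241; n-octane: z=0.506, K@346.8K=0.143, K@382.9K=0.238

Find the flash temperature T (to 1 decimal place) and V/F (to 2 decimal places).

Adiabatic flash: solve Rachford–Rice at each trial T, then check hF = ψ·hV(T) + (1−ψ)·hL(T).
  T = 346.8 K: K = (1.960, 0.143), RR gives ψ = 0.049, H_out = 1.219 kJ/mol
  T = 382.9 K: K = (3.241, 0.238), RR gives ψ = 0.423, H_out = 17.088 kJ/mol
  T = 364.9 K: K = (2.554, 0.187), RR gives ψ = 0.282, H_out = 10.472 kJ/mol
  T = 355.9 K: K = (2.246, 0.164), RR gives ψ = 0.185, H_out = 6.395 kJ/mol
  T = 360.4 K: K = (2.397, 0.175), RR gives ψ = 0.237, H_out = 8.528 kJ/mol
  T = 358.1 K: K = (2.319, 0.170), RR gives ψ = 0.211, H_out = 7.465 kJ/mol
Linear interpolation between T = 358.1 (H_out = 7.465) and T = 360.4 (H_out = 8.528) on hF = 7.689 gives T ≈ 358.6 K, at which ψ = 0.22.

T = 358.6 K, V/F = 0.22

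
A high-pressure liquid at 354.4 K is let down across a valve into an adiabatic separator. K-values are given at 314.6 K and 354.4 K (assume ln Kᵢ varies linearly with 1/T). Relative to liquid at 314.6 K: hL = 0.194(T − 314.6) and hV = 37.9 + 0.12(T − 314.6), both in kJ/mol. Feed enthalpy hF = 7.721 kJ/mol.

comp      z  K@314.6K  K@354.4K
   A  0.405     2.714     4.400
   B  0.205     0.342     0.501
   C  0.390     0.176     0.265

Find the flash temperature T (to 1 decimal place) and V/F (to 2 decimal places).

Adiabatic flash: solve Rachford–Rice at each trial T, then check hF = ψ·hV(T) + (1−ψ)·hL(T).
  T = 314.6 K: K = (2.714, 0.342, 0.176), RR gives ψ = 0.180, H_out = 6.827 kJ/mol
  T = 354.4 K: K = (4.400, 0.501, 0.265), RR gives ψ = 0.438, H_out = 23.019 kJ/mol
  T = 334.5 K: K = (3.506, 0.419, 0.219), RR gives ψ = 0.328, H_out = 15.809 kJ/mol
  T = 324.6 K: K = (3.099, 0.380, 0.197), RR gives ψ = 0.262, H_out = 11.674 kJ/mol
  T = 319.6 K: K = (2.903, 0.361, 0.186), RR gives ψ = 0.223, H_out = 9.356 kJ/mol
  T = 317.1 K: K = (2.808, 0.351, 0.181), RR gives ψ = 0.202, H_out = 8.122 kJ/mol
  T = 315.9 K: K = (2.762, 0.347, 0.179), RR gives ψ = 0.192, H_out = 7.508 kJ/mol
Linear interpolation between T = 315.9 (H_out = 7.508) and T = 317.1 (H_out = 8.122) on hF = 7.721 gives T ≈ 316.3 K, at which ψ = 0.20.

T = 316.3 K, V/F = 0.20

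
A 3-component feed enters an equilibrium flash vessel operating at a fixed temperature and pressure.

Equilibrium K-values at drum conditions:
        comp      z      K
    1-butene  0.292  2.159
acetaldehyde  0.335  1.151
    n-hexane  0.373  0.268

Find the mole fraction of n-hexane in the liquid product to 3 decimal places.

Let β = V/F and solve Σ zᵢ(Kᵢ−1)/(1+β(Kᵢ−1)) = 0.
g(0) = ΣzᵢKᵢ − 1 = 0.116 and g(1) = 1 − Σzᵢ/Kᵢ = -0.818, so a root lies in (0, 1).
Newton–Raphson from β = 0.43:
  β = 0.430: g = -0.1251, g' = -0.607 → β = 0.224
  β = 0.224: g = -0.0090, g' = -0.540 → β = 0.207
Converged at β = 0.207.
Compositions from xᵢ = zᵢ/(1+β(Kᵢ−1)), yᵢ = Kᵢxᵢ:
  1-butene: x = 0.235, y = 0.508
  acetaldehyde: x = 0.325, y = 0.374
  n-hexane: x = 0.440, y = 0.118

x_n-hexane = 0.440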